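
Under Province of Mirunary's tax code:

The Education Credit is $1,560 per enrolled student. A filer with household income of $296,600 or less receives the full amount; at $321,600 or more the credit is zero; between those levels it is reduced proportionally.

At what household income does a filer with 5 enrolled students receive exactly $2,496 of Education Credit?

Full credit = 5 × $1,560 = $7,800.
$2,496 is 2,496/7,800 of the full $7,800, so 5,304/7,800 of the $25,000 range has been used: income = $296,600 + $25,000 × 5,304/7,800 = $313,600.

$313,600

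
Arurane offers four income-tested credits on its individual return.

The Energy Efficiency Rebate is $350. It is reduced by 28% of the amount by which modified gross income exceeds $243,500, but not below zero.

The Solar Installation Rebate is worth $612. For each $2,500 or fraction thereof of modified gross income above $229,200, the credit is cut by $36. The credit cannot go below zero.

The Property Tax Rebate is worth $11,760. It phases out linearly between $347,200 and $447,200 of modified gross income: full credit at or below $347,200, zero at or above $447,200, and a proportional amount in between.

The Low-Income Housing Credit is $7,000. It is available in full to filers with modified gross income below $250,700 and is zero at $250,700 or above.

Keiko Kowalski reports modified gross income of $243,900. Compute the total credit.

Energy Efficiency Rebate: 28% of the $400 excess over $243,500 is $112; credit = $350 − $112 = $238.
Solar Installation Rebate: income exceeds $229,200 by $14,700, which is 6 full-or-partial $2,500 increments; reduction = 6 × $36 = $216, leaving $396.
Property Tax Rebate: $243,900 is at or below the $347,200 threshold, so the full $11,760 applies.
Low-Income Housing Credit: $243,900 is below the $250,700 cutoff, so the full $7,000 applies.
Total: $238 + $396 + $11,760 + $7,000 = $19,394.

$19,394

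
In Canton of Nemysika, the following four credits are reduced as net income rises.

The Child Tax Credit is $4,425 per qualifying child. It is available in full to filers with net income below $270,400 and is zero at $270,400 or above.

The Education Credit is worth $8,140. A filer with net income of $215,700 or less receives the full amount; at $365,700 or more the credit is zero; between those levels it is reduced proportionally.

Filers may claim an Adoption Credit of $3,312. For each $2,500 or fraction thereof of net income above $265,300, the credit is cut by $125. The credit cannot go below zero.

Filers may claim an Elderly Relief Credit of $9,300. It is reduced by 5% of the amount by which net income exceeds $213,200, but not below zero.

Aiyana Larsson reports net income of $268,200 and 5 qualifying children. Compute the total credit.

$37,028

Child Tax Credit: base = 5 × $4,425 = $22,125. $268,200 is below the $270,400 cutoff, so the full $22,125 applies.
Education Credit: $268,200 is $52,500 into a $150,000 phase-out range, leaving 97,500/150,000 of the credit: $8,140 × 97,500/150,000 = $5,291.
Adoption Credit: income exceeds $265,300 by $2,900, which is 2 full-or-partial $2,500 increments; reduction = 2 × $125 = $250, leaving $3,062.
Elderly Relief Credit: 5% of the $55,000 excess over $213,200 is $2,750; credit = $9,300 − $2,750 = $6,550.
Total: $22,125 + $5,291 + $3,062 + $6,550 = $37,028.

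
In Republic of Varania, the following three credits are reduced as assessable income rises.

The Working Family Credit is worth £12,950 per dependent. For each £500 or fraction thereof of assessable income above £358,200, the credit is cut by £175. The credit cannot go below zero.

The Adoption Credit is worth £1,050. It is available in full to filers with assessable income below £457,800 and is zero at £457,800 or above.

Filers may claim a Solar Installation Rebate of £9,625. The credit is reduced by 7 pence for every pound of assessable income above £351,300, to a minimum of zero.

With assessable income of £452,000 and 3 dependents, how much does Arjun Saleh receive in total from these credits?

£9,576

Working Family Credit: base = 3 × £12,950 = £38,850. income exceeds £358,200 by £93,800, which is 188 full-or-partial £500 increments; reduction = 188 × £175 = £32,900, leaving £5,950.
Adoption Credit: £452,000 is below the £457,800 cutoff, so the full £1,050 applies.
Solar Installation Rebate: 7% of the £100,700 excess over £351,300 is £7,049; credit = £9,625 − £7,049 = £2,576.
Total: £5,950 + £1,050 + £2,576 = £9,576.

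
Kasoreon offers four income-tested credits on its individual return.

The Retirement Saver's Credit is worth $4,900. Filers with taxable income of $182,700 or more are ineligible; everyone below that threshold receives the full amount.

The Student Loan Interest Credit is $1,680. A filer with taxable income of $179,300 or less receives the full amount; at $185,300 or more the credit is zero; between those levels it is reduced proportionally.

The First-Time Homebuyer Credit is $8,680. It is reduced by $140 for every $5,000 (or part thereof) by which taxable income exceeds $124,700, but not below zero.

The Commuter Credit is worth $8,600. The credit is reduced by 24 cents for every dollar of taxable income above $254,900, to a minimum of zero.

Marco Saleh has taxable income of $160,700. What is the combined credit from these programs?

$22,740

Retirement Saver's Credit: $160,700 is below the $182,700 cutoff, so the full $4,900 applies.
Student Loan Interest Credit: $160,700 is at or below the $179,300 threshold, so the full $1,680 applies.
First-Time Homebuyer Credit: income exceeds $124,700 by $36,000, which is 8 full-or-partial $5,000 increments; reduction = 8 × $140 = $1,120, leaving $7,560.
Commuter Credit: $160,700 is at or below the $254,900 threshold, so the full $8,600 applies.
Total: $4,900 + $1,680 + $7,560 + $8,600 = $22,740.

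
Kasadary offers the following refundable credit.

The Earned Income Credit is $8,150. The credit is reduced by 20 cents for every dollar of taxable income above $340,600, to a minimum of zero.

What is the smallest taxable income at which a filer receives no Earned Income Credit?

$381,350

The credit falls by 20% of each dollar above $340,600, so it reaches zero when the excess is $8,150 / 20% = $40,750: income = $340,600 + $40,750 = $381,350.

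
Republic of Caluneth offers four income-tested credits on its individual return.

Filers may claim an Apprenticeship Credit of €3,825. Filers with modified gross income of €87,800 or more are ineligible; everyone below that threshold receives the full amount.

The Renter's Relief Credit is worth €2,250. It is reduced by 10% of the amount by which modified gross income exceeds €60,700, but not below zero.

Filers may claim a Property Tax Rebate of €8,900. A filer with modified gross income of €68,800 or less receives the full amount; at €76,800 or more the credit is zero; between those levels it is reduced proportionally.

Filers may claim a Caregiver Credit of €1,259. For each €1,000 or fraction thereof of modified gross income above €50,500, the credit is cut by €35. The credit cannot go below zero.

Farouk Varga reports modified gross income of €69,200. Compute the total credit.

€14,274

Apprenticeship Credit: €69,200 is below the €87,800 cutoff, so the full €3,825 applies.
Renter's Relief Credit: 10% of the €8,500 excess over €60,700 is €850; credit = €2,250 − €850 = €1,400.
Property Tax Rebate: €69,200 is €400 into a €8,000 phase-out range, leaving 7,600/8,000 of the credit: €8,900 × 7,600/8,000 = €8,455.
Caregiver Credit: income exceeds €50,500 by €18,700, which is 19 full-or-partial €1,000 increments; reduction = 19 × €35 = €665, leaving €594.
Total: €3,825 + €1,400 + €8,455 + €594 = €14,274.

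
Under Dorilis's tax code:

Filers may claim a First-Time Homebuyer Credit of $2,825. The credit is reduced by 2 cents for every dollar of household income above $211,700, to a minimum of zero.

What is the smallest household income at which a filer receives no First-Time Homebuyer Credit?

The credit falls by 2% of each dollar above $211,700, so it reaches zero when the excess is $2,825 / 2% = $141,250: income = $211,700 + $141,250 = $352,950.

$352,950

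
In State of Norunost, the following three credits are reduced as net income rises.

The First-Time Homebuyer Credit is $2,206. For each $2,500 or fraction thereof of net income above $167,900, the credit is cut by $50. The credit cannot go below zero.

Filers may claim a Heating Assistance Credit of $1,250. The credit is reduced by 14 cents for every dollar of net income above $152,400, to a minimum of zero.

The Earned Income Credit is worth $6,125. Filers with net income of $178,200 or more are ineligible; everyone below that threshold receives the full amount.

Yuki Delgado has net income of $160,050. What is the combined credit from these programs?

First-Time Homebuyer Credit: $160,050 is at or below the $167,900 threshold, so the full $2,206 applies.
Heating Assistance Credit: 14% of the $7,650 excess over $152,400 is $1,071; credit = $1,250 − $1,071 = $179.
Earned Income Credit: $160,050 is below the $178,200 cutoff, so the full $6,125 applies.
Total: $2,206 + $179 + $6,125 = $8,510.

$8,510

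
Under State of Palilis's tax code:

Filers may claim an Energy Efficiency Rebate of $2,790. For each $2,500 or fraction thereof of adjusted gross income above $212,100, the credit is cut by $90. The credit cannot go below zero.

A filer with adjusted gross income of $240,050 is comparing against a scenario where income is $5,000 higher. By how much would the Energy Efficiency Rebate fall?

$180

At $240,050 — income exceeds $212,100 by $27,950, which is 12 full-or-partial $2,500 increments; reduction = 12 × $90 = $1,080, leaving $1,710.
At $245,050 — income exceeds $212,100 by $32,950, which is 14 full-or-partial $2,500 increments; reduction = 14 × $90 = $1,260, leaving $1,530.
Lost: $1,710 − $1,530 = $180.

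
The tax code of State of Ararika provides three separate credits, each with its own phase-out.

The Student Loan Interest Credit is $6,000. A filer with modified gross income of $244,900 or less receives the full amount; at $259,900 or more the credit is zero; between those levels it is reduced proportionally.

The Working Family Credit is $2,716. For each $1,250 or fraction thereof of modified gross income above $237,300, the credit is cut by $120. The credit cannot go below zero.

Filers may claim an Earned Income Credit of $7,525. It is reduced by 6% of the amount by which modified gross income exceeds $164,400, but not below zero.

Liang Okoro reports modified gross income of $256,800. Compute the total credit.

$4,017

Student Loan Interest Credit: $256,800 is $11,900 into a $15,000 phase-out range, leaving 3,100/15,000 of the credit: $6,000 × 3,100/15,000 = $1,240.
Working Family Credit: income exceeds $237,300 by $19,500, which is 16 full-or-partial $1,250 increments; reduction = 16 × $120 = $1,920, leaving $796.
Earned Income Credit: 6% of the $92,400 excess over $164,400 is $5,544; credit = $7,525 − $5,544 = $1,981.
Total: $1,240 + $796 + $1,981 = $4,017.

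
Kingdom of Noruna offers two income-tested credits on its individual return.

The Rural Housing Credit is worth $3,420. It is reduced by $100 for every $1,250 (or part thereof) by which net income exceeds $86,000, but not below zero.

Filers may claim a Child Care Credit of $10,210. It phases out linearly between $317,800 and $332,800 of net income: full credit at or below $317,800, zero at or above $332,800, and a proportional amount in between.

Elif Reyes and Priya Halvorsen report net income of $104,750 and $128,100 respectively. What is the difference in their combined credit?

Elif ($104,750): Rural Housing Credit: income exceeds $86,000 by $18,750, which is 15 full-or-partial $1,250 increments; reduction = 15 × $100 = $1,500, leaving $1,920. Child Care Credit: $104,750 is at or below the $317,800 threshold, so the full $10,210 applies. total $1,920 + $10,210 = $12,130
Priya ($128,100): Rural Housing Credit: income exceeds $86,000 by $42,100, which is 34 full-or-partial $1,250 increments; reduction = 34 × $100 = $3,400, leaving $20. Child Care Credit: $128,100 is at or below the $317,800 threshold, so the full $10,210 applies. total $20 + $10,210 = $10,230
Difference: |$12,130 − $10,230| = $1,900.

$1,900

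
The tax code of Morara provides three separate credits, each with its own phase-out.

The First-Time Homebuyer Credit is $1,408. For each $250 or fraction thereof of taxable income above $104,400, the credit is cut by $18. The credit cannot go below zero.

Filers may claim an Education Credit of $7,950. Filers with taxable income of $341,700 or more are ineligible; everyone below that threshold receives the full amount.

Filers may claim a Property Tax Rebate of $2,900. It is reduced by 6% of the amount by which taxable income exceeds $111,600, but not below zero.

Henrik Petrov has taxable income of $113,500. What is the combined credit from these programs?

First-Time Homebuyer Credit: income exceeds $104,400 by $9,100, which is 37 full-or-partial $250 increments; reduction = 37 × $18 = $666, leaving $742.
Education Credit: $113,500 is below the $341,700 cutoff, so the full $7,950 applies.
Property Tax Rebate: 6% of the $1,900 excess over $111,600 is $114; credit = $2,900 − $114 = $2,786.
Total: $742 + $7,950 + $2,786 = $11,478.

$11,478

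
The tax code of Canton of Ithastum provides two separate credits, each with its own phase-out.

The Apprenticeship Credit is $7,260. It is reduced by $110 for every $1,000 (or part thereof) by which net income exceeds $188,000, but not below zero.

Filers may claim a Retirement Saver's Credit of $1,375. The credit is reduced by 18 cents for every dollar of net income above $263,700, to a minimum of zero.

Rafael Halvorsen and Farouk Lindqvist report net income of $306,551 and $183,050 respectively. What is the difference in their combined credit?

Rafael ($306,551): Apprenticeship Credit: income exceeds $188,000 by $118,551 → 119 increments × $110 = $13,090 ≥ base, so the credit is $0. Retirement Saver's Credit: 18% of the $42,851 excess over $263,700 is $7,713.18 ≥ base, so the credit is $0. total $0 + $0 = $0
Farouk ($183,050): Apprenticeship Credit: $183,050 is at or below the $188,000 threshold, so the full $7,260 applies. Retirement Saver's Credit: $183,050 is at or below the $263,700 threshold, so the full $1,375 applies. total $7,260 + $1,375 = $8,635
Difference: |$0 − $8,635| = $8,635.

$8,635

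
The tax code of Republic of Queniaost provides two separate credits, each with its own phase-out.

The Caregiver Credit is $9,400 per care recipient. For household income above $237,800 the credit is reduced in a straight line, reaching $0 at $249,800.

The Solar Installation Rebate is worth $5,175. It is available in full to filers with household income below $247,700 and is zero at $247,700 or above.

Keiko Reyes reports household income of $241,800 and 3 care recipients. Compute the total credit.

$23,975

Caregiver Credit: base = 3 × $9,400 = $28,200. $241,800 is $4,000 into a $12,000 phase-out range, leaving 8,000/12,000 of the credit: $28,200 × 8,000/12,000 = $18,800.
Solar Installation Rebate: $241,800 is below the $247,700 cutoff, so the full $5,175 applies.
Total: $18,800 + $5,175 = $23,975.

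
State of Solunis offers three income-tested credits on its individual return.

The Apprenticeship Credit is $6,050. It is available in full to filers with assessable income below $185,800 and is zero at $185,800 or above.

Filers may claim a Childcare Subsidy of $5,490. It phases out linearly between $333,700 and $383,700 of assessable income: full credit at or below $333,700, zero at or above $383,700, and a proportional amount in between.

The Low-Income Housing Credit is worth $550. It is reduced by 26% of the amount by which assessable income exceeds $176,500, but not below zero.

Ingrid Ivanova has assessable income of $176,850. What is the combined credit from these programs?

$11,999

Apprenticeship Credit: $176,850 is below the $185,800 cutoff, so the full $6,050 applies.
Childcare Subsidy: $176,850 is at or below the $333,700 threshold, so the full $5,490 applies.
Low-Income Housing Credit: 26% of the $350 excess over $176,500 is $91; credit = $550 − $91 = $459.
Total: $6,050 + $5,490 + $459 = $11,999.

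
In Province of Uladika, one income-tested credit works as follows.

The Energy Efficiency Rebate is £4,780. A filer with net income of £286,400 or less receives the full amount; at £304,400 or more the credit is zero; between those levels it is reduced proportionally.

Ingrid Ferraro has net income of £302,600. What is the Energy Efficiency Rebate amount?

Energy Efficiency Rebate: £302,600 is £16,200 into a £18,000 phase-out range, leaving 1,800/18,000 of the credit: £4,780 × 1,800/18,000 = £478.

£478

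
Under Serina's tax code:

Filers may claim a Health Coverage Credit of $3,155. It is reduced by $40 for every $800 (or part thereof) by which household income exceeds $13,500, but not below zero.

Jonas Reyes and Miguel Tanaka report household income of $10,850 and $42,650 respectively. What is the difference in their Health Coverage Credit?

$1,480

Jonas ($10,850): Health Coverage Credit: $10,850 is at or below the $13,500 threshold, so the full $3,155 applies.
Miguel ($42,650): Health Coverage Credit: income exceeds $13,500 by $29,150, which is 37 full-or-partial $800 increments; reduction = 37 × $40 = $1,480, leaving $1,675.
Difference: |$3,155 − $1,675| = $1,480.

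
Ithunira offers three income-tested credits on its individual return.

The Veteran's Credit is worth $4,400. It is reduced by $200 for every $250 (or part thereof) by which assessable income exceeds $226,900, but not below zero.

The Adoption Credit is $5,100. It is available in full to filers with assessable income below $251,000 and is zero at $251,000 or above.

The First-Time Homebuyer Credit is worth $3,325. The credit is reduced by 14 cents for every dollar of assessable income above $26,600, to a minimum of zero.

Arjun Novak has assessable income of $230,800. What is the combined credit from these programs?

Veteran's Credit: income exceeds $226,900 by $3,900, which is 16 full-or-partial $250 increments; reduction = 16 × $200 = $3,200, leaving $1,200.
Adoption Credit: $230,800 is below the $251,000 cutoff, so the full $5,100 applies.
First-Time Homebuyer Credit: 14% of the $204,200 excess over $26,600 is $28,588 ≥ base, so the credit is $0.
Total: $1,200 + $5,100 + $0 = $6,300.

$6,300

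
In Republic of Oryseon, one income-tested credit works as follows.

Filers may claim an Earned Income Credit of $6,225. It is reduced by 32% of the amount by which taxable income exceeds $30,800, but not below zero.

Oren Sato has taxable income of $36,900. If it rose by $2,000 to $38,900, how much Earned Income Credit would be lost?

At $36,900 — 32% of the $6,100 excess over $30,800 is $1,952; credit = $6,225 − $1,952 = $4,273.
At $38,900 — 32% of the $8,100 excess over $30,800 is $2,592; credit = $6,225 − $2,592 = $3,633.
Lost: $4,273 − $3,633 = $640.

$640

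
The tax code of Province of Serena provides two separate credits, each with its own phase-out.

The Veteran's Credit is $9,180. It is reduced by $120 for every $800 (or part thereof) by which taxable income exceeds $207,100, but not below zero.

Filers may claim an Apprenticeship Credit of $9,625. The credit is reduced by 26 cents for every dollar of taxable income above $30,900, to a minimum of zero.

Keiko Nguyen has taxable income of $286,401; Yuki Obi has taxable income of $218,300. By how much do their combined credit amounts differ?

Keiko ($286,401): Veteran's Credit: income exceeds $207,100 by $79,301 → 100 increments × $120 = $12,000 ≥ base, so the credit is $0. Apprenticeship Credit: 26% of the $255,501 excess over $30,900 is $66,430.26 ≥ base, so the credit is $0. total $0 + $0 = $0
Yuki ($218,300): Veteran's Credit: income exceeds $207,100 by $11,200, which is 14 full-or-partial $800 increments; reduction = 14 × $120 = $1,680, leaving $7,500. Apprenticeship Credit: 26% of the $187,400 excess over $30,900 is $48,724 ≥ base, so the credit is $0. total $7,500 + $0 = $7,500
Difference: |$0 − $7,500| = $7,500.

$7,500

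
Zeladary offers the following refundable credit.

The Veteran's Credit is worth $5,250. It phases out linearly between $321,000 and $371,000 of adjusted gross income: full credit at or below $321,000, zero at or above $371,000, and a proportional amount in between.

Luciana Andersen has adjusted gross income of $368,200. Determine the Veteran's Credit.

$294

Veteran's Credit: $368,200 is $47,200 into a $50,000 phase-out range, leaving 2,800/50,000 of the credit: $5,250 × 2,800/50,000 = $294.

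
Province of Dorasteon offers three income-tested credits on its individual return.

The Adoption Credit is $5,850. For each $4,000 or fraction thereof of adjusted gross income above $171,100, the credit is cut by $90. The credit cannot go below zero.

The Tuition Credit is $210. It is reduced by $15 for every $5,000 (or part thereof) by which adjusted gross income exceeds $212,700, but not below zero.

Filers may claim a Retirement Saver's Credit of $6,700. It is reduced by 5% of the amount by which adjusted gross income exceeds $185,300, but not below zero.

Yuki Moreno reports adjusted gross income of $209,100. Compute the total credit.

$10,670

Adoption Credit: income exceeds $171,100 by $38,000, which is 10 full-or-partial $4,000 increments; reduction = 10 × $90 = $900, leaving $4,950.
Tuition Credit: $209,100 is at or below the $212,700 threshold, so the full $210 applies.
Retirement Saver's Credit: 5% of the $23,800 excess over $185,300 is $1,190; credit = $6,700 − $1,190 = $5,510.
Total: $4,950 + $210 + $5,510 = $10,670.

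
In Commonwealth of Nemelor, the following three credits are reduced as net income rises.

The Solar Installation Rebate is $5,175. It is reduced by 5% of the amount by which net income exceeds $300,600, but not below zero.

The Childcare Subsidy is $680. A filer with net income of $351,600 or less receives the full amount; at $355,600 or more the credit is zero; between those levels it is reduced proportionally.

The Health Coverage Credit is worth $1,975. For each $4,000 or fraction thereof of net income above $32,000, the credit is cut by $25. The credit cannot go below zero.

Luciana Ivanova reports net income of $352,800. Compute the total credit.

$3,041

Solar Installation Rebate: 5% of the $52,200 excess over $300,600 is $2,610; credit = $5,175 − $2,610 = $2,565.
Childcare Subsidy: $352,800 is $1,200 into a $4,000 phase-out range, leaving 2,800/4,000 of the credit: $680 × 2,800/4,000 = $476.
Health Coverage Credit: income exceeds $32,000 by $320,800 → 81 increments × $25 = $2,025 ≥ base, so the credit is $0.
Total: $2,565 + $476 + $0 = $3,041.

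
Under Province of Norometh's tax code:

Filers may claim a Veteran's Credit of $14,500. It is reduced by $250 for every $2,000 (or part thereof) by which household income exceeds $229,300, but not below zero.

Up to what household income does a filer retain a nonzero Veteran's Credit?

$343,300

After 57 increments the reduction is 57 × $250 = $14,250, leaving $250; one more increment wipes it out. Increment 57 ends at excess 57 × $2,000 = $114,000, so the highest qualifying income is $229,300 + $114,000 = $343,300.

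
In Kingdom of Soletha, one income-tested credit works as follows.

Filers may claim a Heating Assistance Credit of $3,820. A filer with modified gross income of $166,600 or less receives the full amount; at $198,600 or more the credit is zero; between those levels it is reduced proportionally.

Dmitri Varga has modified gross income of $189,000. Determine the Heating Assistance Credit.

Heating Assistance Credit: $189,000 is $22,400 into a $32,000 phase-out range, leaving 9,600/32,000 of the credit: $3,820 × 9,600/32,000 = $1,146.

$1,146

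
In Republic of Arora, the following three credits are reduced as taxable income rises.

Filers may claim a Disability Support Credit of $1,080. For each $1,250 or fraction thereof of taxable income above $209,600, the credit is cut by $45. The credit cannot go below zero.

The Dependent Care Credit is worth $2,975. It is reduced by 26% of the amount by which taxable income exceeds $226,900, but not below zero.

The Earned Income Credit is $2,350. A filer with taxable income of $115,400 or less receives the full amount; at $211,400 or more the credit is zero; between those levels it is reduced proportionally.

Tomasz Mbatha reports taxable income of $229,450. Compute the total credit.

$2,672

Disability Support Credit: income exceeds $209,600 by $19,850, which is 16 full-or-partial $1,250 increments; reduction = 16 × $45 = $720, leaving $360.
Dependent Care Credit: 26% of the $2,550 excess over $226,900 is $663; credit = $2,975 − $663 = $2,312.
Earned Income Credit: $229,450 is at or above $211,400, so the credit is $0.
Total: $360 + $2,312 + $0 = $2,672.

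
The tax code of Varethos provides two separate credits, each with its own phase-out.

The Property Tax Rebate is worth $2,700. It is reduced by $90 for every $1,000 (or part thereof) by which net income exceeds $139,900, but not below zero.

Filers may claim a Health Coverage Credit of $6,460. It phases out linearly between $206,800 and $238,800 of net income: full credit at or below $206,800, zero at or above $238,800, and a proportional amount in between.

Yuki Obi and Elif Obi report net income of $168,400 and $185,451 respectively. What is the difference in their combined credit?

$90

Yuki ($168,400): Property Tax Rebate: income exceeds $139,900 by $28,500, which is 29 full-or-partial $1,000 increments; reduction = 29 × $90 = $2,610, leaving $90. Health Coverage Credit: $168,400 is at or below the $206,800 threshold, so the full $6,460 applies. total $90 + $6,460 = $6,550
Elif ($185,451): Property Tax Rebate: income exceeds $139,900 by $45,551 → 46 increments × $90 = $4,140 ≥ base, so the credit is $0. Health Coverage Credit: $185,451 is at or below the $206,800 threshold, so the full $6,460 applies. total $0 + $6,460 = $6,460
Difference: |$6,550 − $6,460| = $90.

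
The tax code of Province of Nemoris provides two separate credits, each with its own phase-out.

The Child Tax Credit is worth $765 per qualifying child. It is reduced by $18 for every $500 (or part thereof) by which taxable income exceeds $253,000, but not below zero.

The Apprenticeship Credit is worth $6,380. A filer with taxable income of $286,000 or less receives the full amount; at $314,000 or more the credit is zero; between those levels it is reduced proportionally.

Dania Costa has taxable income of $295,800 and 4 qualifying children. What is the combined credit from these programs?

$5,659

Child Tax Credit: base = 4 × $765 = $3,060. income exceeds $253,000 by $42,800, which is 86 full-or-partial $500 increments; reduction = 86 × $18 = $1,548, leaving $1,512.
Apprenticeship Credit: $295,800 is $9,800 into a $28,000 phase-out range, leaving 18,200/28,000 of the credit: $6,380 × 18,200/28,000 = $4,147.
Total: $1,512 + $4,147 = $5,659.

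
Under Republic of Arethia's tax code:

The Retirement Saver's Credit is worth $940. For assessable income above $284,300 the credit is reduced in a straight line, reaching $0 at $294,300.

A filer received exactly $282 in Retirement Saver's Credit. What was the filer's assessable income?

$291,300

$282 is 282/940 of the full $940, so 658/940 of the $10,000 range has been used: income = $284,300 + $10,000 × 658/940 = $291,300.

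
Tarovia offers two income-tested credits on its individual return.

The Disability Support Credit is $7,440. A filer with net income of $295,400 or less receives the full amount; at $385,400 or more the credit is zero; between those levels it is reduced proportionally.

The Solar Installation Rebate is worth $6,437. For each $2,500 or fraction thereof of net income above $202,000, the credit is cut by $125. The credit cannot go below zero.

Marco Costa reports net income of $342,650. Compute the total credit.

Disability Support Credit: $342,650 is $47,250 into a $90,000 phase-out range, leaving 42,750/90,000 of the credit: $7,440 × 42,750/90,000 = $3,534.
Solar Installation Rebate: income exceeds $202,000 by $140,650 → 57 increments × $125 = $7,125 ≥ base, so the credit is $0.
Total: $3,534 + $0 = $3,534.

$3,534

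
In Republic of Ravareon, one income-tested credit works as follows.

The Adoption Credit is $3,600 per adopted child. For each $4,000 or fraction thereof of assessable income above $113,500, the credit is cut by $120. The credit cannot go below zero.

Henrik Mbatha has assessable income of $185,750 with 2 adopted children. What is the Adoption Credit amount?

$4,920

Adoption Credit: base = 2 × $3,600 = $7,200. income exceeds $113,500 by $72,250, which is 19 full-or-partial $4,000 increments; reduction = 19 × $120 = $2,280, leaving $4,920.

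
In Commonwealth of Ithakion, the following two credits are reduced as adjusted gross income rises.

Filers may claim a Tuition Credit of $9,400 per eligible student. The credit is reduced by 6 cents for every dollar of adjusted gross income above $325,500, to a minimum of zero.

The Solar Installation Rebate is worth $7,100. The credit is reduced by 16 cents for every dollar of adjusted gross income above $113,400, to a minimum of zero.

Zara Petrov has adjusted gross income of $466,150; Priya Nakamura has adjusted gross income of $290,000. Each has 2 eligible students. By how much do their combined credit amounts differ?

Zara ($466,150): Tuition Credit: base = 2 × $9,400 = $18,800. 6% of the $140,650 excess over $325,500 is $8,439; credit = $18,800 − $8,439 = $10,361. Solar Installation Rebate: 16% of the $352,750 excess over $113,400 is $56,440 ≥ base, so the credit is $0. total $10,361 + $0 = $10,361
Priya ($290,000): Tuition Credit: base = 2 × $9,400 = $18,800. $290,000 is at or below the $325,500 threshold, so the full $18,800 applies. Solar Installation Rebate: 16% of the $176,600 excess over $113,400 is $28,256 ≥ base, so the credit is $0. total $18,800 + $0 = $18,800
Difference: |$10,361 − $18,800| = $8,439.

$8,439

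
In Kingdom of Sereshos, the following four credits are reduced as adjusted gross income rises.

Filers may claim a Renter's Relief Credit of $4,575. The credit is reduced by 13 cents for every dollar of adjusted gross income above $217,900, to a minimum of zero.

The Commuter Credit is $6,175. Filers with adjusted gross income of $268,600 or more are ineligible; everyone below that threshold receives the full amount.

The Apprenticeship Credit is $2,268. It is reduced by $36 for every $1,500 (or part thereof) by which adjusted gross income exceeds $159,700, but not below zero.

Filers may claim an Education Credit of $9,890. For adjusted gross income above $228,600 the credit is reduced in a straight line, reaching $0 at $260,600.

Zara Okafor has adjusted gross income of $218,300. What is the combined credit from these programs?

Renter's Relief Credit: 13% of the $400 excess over $217,900 is $52; credit = $4,575 − $52 = $4,523.
Commuter Credit: $218,300 is below the $268,600 cutoff, so the full $6,175 applies.
Apprenticeship Credit: income exceeds $159,700 by $58,600, which is 40 full-or-partial $1,500 increments; reduction = 40 × $36 = $1,440, leaving $828.
Education Credit: $218,300 is at or below the $228,600 threshold, so the full $9,890 applies.
Total: $4,523 + $6,175 + $828 + $9,890 = $21,416.

$21,416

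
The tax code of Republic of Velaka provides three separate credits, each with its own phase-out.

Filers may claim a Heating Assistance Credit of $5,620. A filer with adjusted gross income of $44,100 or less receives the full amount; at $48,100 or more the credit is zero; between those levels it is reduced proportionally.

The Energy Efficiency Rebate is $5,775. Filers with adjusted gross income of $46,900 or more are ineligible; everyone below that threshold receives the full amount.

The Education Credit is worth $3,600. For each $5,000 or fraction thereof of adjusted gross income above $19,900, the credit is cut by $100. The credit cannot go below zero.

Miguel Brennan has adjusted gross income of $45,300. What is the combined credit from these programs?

Heating Assistance Credit: $45,300 is $1,200 into a $4,000 phase-out range, leaving 2,800/4,000 of the credit: $5,620 × 2,800/4,000 = $3,934.
Energy Efficiency Rebate: $45,300 is below the $46,900 cutoff, so the full $5,775 applies.
Education Credit: income exceeds $19,900 by $25,400, which is 6 full-or-partial $5,000 increments; reduction = 6 × $100 = $600, leaving $3,000.
Total: $3,934 + $5,775 + $3,000 = $12,709.

$12,709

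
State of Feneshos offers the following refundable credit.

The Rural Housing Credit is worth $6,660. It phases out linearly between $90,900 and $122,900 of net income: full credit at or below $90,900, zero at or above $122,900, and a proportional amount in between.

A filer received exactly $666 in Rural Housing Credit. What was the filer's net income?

$119,700

$666 is 666/6,660 of the full $6,660, so 5,994/6,660 of the $32,000 range has been used: income = $90,900 + $32,000 × 5,994/6,660 = $119,700.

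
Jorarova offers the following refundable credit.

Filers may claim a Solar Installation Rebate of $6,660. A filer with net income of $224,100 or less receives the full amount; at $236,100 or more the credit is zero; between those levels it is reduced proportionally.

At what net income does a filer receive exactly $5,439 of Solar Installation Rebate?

$226,300

$5,439 is 5,439/6,660 of the full $6,660, so 1,221/6,660 of the $12,000 range has been used: income = $224,100 + $12,000 × 1,221/6,660 = $226,300.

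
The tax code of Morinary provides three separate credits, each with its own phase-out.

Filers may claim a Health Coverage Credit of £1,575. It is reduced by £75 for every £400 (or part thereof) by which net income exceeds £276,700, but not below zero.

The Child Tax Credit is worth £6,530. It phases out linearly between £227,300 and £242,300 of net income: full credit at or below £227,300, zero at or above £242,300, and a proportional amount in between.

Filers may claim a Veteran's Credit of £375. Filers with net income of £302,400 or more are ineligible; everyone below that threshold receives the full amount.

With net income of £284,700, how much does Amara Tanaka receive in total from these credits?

Health Coverage Credit: income exceeds £276,700 by £8,000, which is 20 full-or-partial £400 increments; reduction = 20 × £75 = £1,500, leaving £75.
Child Tax Credit: £284,700 is at or above £242,300, so the credit is £0.
Veteran's Credit: £284,700 is below the £302,400 cutoff, so the full £375 applies.
Total: £75 + £0 + £375 = £450.

£450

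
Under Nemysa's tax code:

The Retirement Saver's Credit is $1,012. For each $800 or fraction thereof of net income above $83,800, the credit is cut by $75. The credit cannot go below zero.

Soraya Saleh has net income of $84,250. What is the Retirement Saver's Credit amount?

$937

Retirement Saver's Credit: income exceeds $83,800 by $450, which is 1 full-or-partial $800 increment; reduction = 1 × $75 = $75, leaving $937.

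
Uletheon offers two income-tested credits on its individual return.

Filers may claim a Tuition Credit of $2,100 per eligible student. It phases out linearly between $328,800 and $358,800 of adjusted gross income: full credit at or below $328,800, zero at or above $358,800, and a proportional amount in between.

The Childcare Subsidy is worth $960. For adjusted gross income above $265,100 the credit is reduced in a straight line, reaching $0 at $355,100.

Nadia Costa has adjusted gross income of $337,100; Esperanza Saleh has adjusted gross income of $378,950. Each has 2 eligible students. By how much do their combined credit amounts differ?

$3,230

Nadia ($337,100): Tuition Credit: base = 2 × $2,100 = $4,200. $337,100 is $8,300 into a $30,000 phase-out range, leaving 21,700/30,000 of the credit: $4,200 × 21,700/30,000 = $3,038. Childcare Subsidy: $337,100 is $72,000 into a $90,000 phase-out range, leaving 18,000/90,000 of the credit: $960 × 18,000/90,000 = $192. total $3,038 + $192 = $3,230
Esperanza ($378,950): Tuition Credit: base = 2 × $2,100 = $4,200. $378,950 is at or above $358,800, so the credit is $0. Childcare Subsidy: $378,950 is at or above $355,100, so the credit is $0. total $0 + $0 = $0
Difference: |$3,230 − $0| = $3,230.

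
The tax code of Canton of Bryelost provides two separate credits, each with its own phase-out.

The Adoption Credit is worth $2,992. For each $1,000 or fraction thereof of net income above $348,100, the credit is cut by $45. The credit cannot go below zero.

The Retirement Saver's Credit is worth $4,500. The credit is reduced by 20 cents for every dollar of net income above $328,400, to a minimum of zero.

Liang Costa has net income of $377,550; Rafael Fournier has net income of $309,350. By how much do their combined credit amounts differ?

$5,850

Liang ($377,550): Adoption Credit: income exceeds $348,100 by $29,450, which is 30 full-or-partial $1,000 increments; reduction = 30 × $45 = $1,350, leaving $1,642. Retirement Saver's Credit: 20% of the $49,150 excess over $328,400 is $9,830 ≥ base, so the credit is $0. total $1,642 + $0 = $1,642
Rafael ($309,350): Adoption Credit: $309,350 is at or below the $348,100 threshold, so the full $2,992 applies. Retirement Saver's Credit: $309,350 is at or below the $328,400 threshold, so the full $4,500 applies. total $2,992 + $4,500 = $7,492
Difference: |$1,642 − $7,492| = $5,850.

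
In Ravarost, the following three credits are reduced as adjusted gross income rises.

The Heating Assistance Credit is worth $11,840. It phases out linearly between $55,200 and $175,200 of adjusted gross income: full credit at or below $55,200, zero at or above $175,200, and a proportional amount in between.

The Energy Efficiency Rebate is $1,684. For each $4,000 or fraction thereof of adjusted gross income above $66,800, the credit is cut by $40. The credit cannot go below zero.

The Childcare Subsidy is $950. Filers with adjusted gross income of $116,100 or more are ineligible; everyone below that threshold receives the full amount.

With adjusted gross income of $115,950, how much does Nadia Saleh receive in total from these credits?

Heating Assistance Credit: $115,950 is $60,750 into a $120,000 phase-out range, leaving 59,250/120,000 of the credit: $11,840 × 59,250/120,000 = $5,846.
Energy Efficiency Rebate: income exceeds $66,800 by $49,150, which is 13 full-or-partial $4,000 increments; reduction = 13 × $40 = $520, leaving $1,164.
Childcare Subsidy: $115,950 is below the $116,100 cutoff, so the full $950 applies.
Total: $5,846 + $1,164 + $950 = $7,960.

$7,960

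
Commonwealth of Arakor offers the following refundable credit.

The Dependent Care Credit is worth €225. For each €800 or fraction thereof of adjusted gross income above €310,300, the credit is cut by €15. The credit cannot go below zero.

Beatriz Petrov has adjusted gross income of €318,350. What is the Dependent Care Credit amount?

Dependent Care Credit: income exceeds €310,300 by €8,050, which is 11 full-or-partial €800 increments; reduction = 11 × €15 = €165, leaving €60.

€60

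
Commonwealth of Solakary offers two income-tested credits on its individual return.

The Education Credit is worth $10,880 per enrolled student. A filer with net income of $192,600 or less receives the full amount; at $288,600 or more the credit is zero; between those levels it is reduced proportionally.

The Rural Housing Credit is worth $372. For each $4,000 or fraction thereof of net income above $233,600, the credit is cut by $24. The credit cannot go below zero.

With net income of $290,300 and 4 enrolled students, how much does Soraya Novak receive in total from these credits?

$12

Education Credit: base = 4 × $10,880 = $43,520. $290,300 is at or above $288,600, so the credit is $0.
Rural Housing Credit: income exceeds $233,600 by $56,700, which is 15 full-or-partial $4,000 increments; reduction = 15 × $24 = $360, leaving $12.
Total: $0 + $12 = $12.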